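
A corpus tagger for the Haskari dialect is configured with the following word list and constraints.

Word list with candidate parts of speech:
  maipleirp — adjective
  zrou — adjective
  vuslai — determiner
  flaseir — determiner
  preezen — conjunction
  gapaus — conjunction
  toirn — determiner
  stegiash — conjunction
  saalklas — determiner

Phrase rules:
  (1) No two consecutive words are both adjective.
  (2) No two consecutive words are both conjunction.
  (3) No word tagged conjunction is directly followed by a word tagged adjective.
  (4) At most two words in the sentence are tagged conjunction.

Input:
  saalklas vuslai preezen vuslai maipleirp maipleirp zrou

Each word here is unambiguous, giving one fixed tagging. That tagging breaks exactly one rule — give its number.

Fixed tagging: determiner determiner conjunction determiner adjective adjective adjective.
Applying the rules: R1 violated, R2 holds, R3 holds, R4 holds.
Only rule 1 fails.

1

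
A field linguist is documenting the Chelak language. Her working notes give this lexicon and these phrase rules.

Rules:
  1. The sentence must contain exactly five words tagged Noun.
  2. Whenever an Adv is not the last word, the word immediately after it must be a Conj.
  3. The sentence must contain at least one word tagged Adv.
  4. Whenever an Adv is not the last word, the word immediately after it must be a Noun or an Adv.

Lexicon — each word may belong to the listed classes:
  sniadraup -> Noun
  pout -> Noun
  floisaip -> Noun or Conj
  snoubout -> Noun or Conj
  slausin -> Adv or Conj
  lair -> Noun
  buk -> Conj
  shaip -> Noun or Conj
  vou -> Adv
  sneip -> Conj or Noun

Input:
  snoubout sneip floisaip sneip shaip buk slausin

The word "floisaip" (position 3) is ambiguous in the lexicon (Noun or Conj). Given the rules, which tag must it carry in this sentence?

Noun

Candidates per position — 1:snoubout {Noun,Conj}; 2:sneip {Conj,Noun}; 3:floisaip {Noun,Conj}; 4:sneip {Conj,Noun}; 5:shaip {Noun,Conj}; 6:buk {Conj}; 7:slausin {Adv,Conj}.
Position 1: tagging it Conj would leave rule 1 unsatisfiable, so it must be Noun.
Position 2: tagging it Conj would leave rule 1 unsatisfiable, so it must be Noun.
Position 3: tagging it Conj would leave rule 1 unsatisfiable, so it must be Noun.
Position 4: tagging it Conj would leave rule 1 unsatisfiable, so it must be Noun.
Position 5: tagging it Conj would leave rule 1 unsatisfiable, so it must be Noun.
Position 7: tagging it Conj would leave rule 3 unsatisfiable, so it must be Adv.
The only consistent sequence is: Noun Noun Noun Noun Noun Conj Adv.
Verifying each rule — rule 1 ok; rule 2 ok; rule 3 ok; rule 4 ok.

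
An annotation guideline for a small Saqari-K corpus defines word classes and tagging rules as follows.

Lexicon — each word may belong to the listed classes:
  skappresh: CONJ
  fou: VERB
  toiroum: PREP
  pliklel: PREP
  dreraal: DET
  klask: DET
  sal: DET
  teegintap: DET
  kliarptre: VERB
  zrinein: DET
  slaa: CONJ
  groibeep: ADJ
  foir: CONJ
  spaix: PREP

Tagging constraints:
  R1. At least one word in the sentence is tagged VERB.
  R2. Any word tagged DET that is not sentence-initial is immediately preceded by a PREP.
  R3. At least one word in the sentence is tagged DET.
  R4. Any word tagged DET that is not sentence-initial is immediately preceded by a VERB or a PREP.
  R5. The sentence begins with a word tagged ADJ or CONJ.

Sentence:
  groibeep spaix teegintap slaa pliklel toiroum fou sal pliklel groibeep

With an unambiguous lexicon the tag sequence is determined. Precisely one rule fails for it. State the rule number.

2

Fixed tagging: ADJ PREP DET CONJ PREP PREP VERB DET PREP ADJ.
Rule check: R1 ok, R2 fails, R3 ok, R4 ok, R5 ok.
Only rule 2 fails.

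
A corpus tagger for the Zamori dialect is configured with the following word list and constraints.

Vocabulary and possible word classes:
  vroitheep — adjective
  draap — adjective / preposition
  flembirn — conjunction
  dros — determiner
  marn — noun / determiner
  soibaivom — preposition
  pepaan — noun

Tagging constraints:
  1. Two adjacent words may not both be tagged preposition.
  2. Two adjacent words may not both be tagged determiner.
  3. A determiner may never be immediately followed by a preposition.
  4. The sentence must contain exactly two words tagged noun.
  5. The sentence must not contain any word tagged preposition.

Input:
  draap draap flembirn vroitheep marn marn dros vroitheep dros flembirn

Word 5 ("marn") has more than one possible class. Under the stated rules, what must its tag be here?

Candidates per position — 1:draap {adjective,preposition}; 2:draap {adjective,preposition}; 3:flembirn {conjunction}; 4:vroitheep {adjective}; 5:marn {noun,determiner}; 6:marn {noun,determiner}; 7:dros {determiner}; 8:vroitheep {adjective}; 9:dros {determiner}; 10:flembirn {conjunction}.
Position 1: tagging it preposition would leave rule 5 unsatisfiable, so it must be adjective.
Position 2: tagging it preposition would leave rule 5 unsatisfiable, so it must be adjective.
Position 5: tagging it determiner would leave rule 4 unsatisfiable, so it must be noun.
Position 6: tagging it determiner would leave rule 2 unsatisfiable, so it must be noun.
The unique satisfying tagging is: adjective adjective conjunction adjective noun noun determiner adjective determiner conjunction.
Checking: rule 1 holds; rule 2 holds; rule 3 holds; rule 4 holds; rule 5 holds.

noun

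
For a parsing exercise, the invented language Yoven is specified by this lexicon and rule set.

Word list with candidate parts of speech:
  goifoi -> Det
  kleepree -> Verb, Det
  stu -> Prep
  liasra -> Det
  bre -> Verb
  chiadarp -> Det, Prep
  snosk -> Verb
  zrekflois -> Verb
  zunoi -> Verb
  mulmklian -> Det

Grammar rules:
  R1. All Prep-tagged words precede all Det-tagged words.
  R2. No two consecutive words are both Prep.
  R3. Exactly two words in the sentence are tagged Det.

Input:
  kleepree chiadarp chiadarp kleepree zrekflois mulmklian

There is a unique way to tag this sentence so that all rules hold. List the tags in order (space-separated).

Verb Prep Det Verb Verb Det

Candidates per position — 1:kleepree {Verb,Det}; 2:chiadarp {Det,Prep}; 3:chiadarp {Det,Prep}; 4:kleepree {Verb,Det}; 5:zrekflois {Verb}; 6:mulmklian {Det}.
The remaining ambiguous positions (1, 2, 3, 4) are resolved jointly — only one combination satisfies every rule.
The only consistent sequence is: Verb Prep Det Verb Verb Det.
Rule-by-rule: rule 1 satisfied; rule 2 satisfied; rule 3 satisfied.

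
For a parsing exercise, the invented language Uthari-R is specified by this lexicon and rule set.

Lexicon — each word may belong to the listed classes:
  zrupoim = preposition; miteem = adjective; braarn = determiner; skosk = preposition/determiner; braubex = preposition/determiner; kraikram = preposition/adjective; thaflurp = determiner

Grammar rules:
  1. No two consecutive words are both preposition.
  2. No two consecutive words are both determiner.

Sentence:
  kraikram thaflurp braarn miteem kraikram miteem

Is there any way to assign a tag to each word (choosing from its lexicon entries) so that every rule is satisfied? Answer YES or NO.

Candidates per position — 1:kraikram {preposition,adjective}; 2:thaflurp {determiner}; 3:braarn {determiner}; 4:miteem {adjective}; 5:kraikram {preposition,adjective}; 6:miteem {adjective}.
Rule 2 cannot be satisfied by any choice of tags from the lexicon.
So there is no consistent tagging.

NO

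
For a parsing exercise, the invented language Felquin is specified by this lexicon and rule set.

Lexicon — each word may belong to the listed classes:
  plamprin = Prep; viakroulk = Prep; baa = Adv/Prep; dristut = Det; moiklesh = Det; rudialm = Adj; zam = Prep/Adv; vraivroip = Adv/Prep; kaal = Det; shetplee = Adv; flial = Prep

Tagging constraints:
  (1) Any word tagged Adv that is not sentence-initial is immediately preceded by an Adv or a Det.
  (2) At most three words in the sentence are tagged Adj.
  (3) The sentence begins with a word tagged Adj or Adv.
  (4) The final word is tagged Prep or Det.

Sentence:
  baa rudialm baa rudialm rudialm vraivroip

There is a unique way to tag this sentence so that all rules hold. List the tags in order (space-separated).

Adv Adj Prep Adj Adj Prep

Candidates per position — 1:baa {Adv,Prep}; 2:rudialm {Adj}; 3:baa {Adv,Prep}; 4:rudialm {Adj}; 5:rudialm {Adj}; 6:vraivroip {Adv,Prep}.
Position 1: Prep is ruled out by rule 3; that leaves Adv.
Position 3: Adv is ruled out by rule 1; that leaves Prep.
Position 6: Adv is ruled out by rule 1; that leaves Prep.
So the tagging must be: Adv Adj Prep Adj Adj Prep.
Check: rule 1 ✓; rule 2 ✓; rule 3 ✓; rule 4 ✓.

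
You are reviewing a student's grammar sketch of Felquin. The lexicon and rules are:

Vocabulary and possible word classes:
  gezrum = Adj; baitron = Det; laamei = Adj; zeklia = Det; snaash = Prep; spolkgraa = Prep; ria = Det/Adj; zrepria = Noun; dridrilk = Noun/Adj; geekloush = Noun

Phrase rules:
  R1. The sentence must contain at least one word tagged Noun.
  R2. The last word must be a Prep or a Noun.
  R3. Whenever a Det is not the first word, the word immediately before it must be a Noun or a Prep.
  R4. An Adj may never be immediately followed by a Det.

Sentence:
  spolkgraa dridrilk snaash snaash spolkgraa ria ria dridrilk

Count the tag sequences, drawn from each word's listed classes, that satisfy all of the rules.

4

Candidates per position — 1:spolkgraa {Prep}; 2:dridrilk {Noun,Adj}; 3:snaash {Prep}; 4:snaash {Prep}; 5:spolkgraa {Prep}; 6:ria {Det,Adj}; 7:ria {Det,Adj}; 8:dridrilk {Noun,Adj}.
There are 16 candidate sequences in total.
The sequences that satisfy every rule: Prep Noun Prep Prep Prep Det Adj Noun; Prep Noun Prep Prep Prep Adj Adj Noun; Prep Adj Prep Prep Prep Det Adj Noun; Prep Adj Prep Prep Prep Adj Adj Noun.
Count = 4.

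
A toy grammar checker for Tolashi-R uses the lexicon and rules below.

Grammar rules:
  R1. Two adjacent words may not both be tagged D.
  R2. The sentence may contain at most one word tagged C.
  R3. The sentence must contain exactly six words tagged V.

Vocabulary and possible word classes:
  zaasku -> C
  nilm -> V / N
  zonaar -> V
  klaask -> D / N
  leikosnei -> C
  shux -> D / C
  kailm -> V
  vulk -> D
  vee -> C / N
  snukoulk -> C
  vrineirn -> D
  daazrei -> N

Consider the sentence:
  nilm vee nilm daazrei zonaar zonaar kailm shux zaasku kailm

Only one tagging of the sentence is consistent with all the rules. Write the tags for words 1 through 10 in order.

V N V N V V V D C V

Candidates per position — 1:nilm {V,N}; 2:vee {C,N}; 3:nilm {V,N}; 4:daazrei {N}; 5:zonaar {V}; 6:zonaar {V}; 7:kailm {V}; 8:shux {D,C}; 9:zaasku {C}; 10:kailm {V}.
Position 1: tagging it N would leave rule 3 unsatisfiable, so it must be V.
Position 2: tagging it C would leave rule 2 unsatisfiable, so it must be N.
Position 3: tagging it N would leave rule 3 unsatisfiable, so it must be V.
Position 8: tagging it C would leave rule 2 unsatisfiable, so it must be D.
The unique satisfying tagging is: V N V N V V V D C V.
Checking: rule 1 satisfied; rule 2 satisfied; rule 3 satisfied.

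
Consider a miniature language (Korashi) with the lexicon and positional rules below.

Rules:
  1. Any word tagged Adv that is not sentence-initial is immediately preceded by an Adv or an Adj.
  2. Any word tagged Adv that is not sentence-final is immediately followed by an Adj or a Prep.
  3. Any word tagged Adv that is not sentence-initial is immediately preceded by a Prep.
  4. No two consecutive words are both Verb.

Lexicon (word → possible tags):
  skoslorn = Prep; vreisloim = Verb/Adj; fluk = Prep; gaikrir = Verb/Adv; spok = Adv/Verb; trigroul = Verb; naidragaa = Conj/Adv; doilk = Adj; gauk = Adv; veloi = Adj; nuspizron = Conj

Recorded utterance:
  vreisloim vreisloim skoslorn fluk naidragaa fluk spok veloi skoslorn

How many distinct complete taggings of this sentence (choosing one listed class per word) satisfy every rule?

Candidates per position — 1:vreisloim {Verb,Adj}; 2:vreisloim {Verb,Adj}; 3:skoslorn {Prep}; 4:fluk {Prep}; 5:naidragaa {Conj,Adv}; 6:fluk {Prep}; 7:spok {Adv,Verb}; 8:veloi {Adj}; 9:skoslorn {Prep}.
There are 16 candidate sequences in total.
The sequences that satisfy every rule: Verb Adj Prep Prep Conj Prep Verb Adj Prep; Adj Verb Prep Prep Conj Prep Verb Adj Prep; Adj Adj Prep Prep Conj Prep Verb Adj Prep.
Count = 3.

3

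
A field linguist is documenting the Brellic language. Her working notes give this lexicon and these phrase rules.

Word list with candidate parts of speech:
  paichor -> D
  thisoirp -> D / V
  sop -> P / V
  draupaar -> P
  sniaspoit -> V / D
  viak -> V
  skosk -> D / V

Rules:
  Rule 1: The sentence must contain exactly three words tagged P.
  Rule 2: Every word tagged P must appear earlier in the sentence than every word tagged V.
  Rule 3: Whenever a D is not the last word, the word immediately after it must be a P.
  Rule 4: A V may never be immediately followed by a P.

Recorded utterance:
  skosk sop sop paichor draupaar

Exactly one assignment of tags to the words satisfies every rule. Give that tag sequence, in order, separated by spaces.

D P P D P

Candidates per position — 1:skosk {D,V}; 2:sop {P,V}; 3:sop {P,V}; 4:paichor {D}; 5:draupaar {P}.
Position 1: tagging it V would leave rule 2 unsatisfiable, so it must be D.
Position 2: tagging it V would leave rule 1 unsatisfiable, so it must be P.
Position 3: tagging it V would leave rule 1 unsatisfiable, so it must be P.
That leaves exactly one tagging: D P P D P.
Rule-by-rule: rule 1 ✓; rule 2 ✓; rule 3 ✓; rule 4 ✓.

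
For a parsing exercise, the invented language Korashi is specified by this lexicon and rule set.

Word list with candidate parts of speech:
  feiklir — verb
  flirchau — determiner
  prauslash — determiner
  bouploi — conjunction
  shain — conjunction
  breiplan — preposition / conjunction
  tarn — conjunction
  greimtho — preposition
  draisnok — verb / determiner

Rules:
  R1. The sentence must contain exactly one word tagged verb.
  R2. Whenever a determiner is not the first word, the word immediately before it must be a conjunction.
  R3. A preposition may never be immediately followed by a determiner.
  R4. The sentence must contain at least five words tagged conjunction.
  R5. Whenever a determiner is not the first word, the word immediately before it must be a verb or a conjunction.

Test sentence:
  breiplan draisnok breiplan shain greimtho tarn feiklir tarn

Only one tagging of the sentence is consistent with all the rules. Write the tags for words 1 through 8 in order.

Candidates per position — 1:breiplan {preposition,conjunction}; 2:draisnok {verb,determiner}; 3:breiplan {preposition,conjunction}; 4:shain {conjunction}; 5:greimtho {preposition}; 6:tarn {conjunction}; 7:feiklir {verb}; 8:tarn {conjunction}.
At position 1, choosing preposition makes rule 4 impossible to satisfy; hence conjunction.
At position 2, choosing verb makes rule 1 impossible to satisfy; hence determiner.
At position 3, choosing preposition makes rule 4 impossible to satisfy; hence conjunction.
The unique satisfying tagging is: conjunction determiner conjunction conjunction preposition conjunction verb conjunction.
Rule-by-rule: rule 1 ✓; rule 2 ✓; rule 3 ✓; rule 4 ✓; rule 5 ✓.

conjunction determiner conjunction conjunction preposition conjunction verb conjunction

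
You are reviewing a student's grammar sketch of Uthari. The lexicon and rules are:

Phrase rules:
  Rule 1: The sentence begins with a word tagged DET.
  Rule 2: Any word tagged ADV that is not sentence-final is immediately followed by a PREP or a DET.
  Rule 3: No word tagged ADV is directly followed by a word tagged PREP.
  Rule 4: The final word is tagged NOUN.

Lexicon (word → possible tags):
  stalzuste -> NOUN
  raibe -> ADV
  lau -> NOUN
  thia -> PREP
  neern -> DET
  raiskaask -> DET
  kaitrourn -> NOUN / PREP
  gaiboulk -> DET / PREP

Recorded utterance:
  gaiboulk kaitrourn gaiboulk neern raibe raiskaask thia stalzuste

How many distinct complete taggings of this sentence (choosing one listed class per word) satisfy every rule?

Candidates per position — 1:gaiboulk {DET,PREP}; 2:kaitrourn {NOUN,PREP}; 3:gaiboulk {DET,PREP}; 4:neern {DET}; 5:raibe {ADV}; 6:raiskaask {DET}; 7:thia {PREP}; 8:stalzuste {NOUN}.
There are 8 candidate sequences in total.
The sequences that satisfy every rule: DET NOUN DET DET ADV DET PREP NOUN; DET NOUN PREP DET ADV DET PREP NOUN; DET PREP DET DET ADV DET PREP NOUN; DET PREP PREP DET ADV DET PREP NOUN.
Count = 4.

4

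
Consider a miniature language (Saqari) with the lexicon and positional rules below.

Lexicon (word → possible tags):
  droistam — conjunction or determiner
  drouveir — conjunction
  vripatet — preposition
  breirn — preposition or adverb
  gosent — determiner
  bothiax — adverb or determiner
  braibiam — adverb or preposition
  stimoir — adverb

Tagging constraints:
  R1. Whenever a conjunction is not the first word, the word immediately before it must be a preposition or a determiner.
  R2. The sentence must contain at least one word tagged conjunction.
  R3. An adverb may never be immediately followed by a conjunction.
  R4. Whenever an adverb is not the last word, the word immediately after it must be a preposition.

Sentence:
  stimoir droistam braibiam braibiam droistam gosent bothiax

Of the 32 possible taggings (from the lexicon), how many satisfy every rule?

0

Candidates per position — 1:stimoir {adverb}; 2:droistam {conjunction,determiner}; 3:braibiam {adverb,preposition}; 4:braibiam {adverb,preposition}; 5:droistam {conjunction,determiner}; 6:gosent {determiner}; 7:bothiax {adverb,determiner}.
There are 32 candidate sequences in total.
Rule 4 cannot be satisfied by any choice of tags from the lexicon.
So there is no consistent tagging.
Count = 0.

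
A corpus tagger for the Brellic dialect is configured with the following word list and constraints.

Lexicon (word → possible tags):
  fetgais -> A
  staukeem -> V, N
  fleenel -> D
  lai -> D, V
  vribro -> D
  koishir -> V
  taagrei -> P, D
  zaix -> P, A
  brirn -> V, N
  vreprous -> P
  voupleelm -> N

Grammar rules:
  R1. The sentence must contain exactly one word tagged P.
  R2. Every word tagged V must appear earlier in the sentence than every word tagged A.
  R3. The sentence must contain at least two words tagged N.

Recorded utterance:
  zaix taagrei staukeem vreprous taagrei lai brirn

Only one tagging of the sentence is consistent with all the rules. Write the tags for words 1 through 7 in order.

Candidates per position — 1:zaix {P,A}; 2:taagrei {P,D}; 3:staukeem {V,N}; 4:vreprous {P}; 5:taagrei {P,D}; 6:lai {D,V}; 7:brirn {V,N}.
Position 1: tagging it P would leave rule 1 unsatisfiable, so it must be A.
Position 2: tagging it P would leave rule 1 unsatisfiable, so it must be D.
Position 3: tagging it V would leave rule 2 unsatisfiable, so it must be N.
Position 5: tagging it P would leave rule 1 unsatisfiable, so it must be D.
Position 6: tagging it V would leave rule 2 unsatisfiable, so it must be D.
Position 7: tagging it V would leave rule 2 unsatisfiable, so it must be N.
So the tagging must be: A D N P D D N.
Rule-by-rule: rule 1 satisfied; rule 2 satisfied; rule 3 satisfied.

A D N P D D N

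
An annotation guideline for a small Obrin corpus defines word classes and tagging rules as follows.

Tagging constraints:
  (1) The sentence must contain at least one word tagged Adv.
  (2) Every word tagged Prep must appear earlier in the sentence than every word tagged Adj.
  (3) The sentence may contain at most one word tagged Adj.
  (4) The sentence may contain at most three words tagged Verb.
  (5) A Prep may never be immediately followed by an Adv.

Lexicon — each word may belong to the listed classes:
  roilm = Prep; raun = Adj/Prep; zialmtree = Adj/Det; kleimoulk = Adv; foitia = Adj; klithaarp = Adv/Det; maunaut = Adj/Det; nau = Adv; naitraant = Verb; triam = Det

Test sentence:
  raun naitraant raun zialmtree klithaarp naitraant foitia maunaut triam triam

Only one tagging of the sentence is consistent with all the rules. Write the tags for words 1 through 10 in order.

Candidates per position — 1:raun {Adj,Prep}; 2:naitraant {Verb}; 3:raun {Adj,Prep}; 4:zialmtree {Adj,Det}; 5:klithaarp {Adv,Det}; 6:naitraant {Verb}; 7:foitia {Adj}; 8:maunaut {Adj,Det}; 9:triam {Det}; 10:triam {Det}.
Position 1: Adj is ruled out by rule 3; that leaves Prep.
Position 3: Adj is ruled out by rule 3; that leaves Prep.
Position 4: Adj is ruled out by rule 3; that leaves Det.
Position 5: Det is ruled out by rule 1; that leaves Adv.
Position 8: Adj is ruled out by rule 3; that leaves Det.
That leaves exactly one tagging: Prep Verb Prep Det Adv Verb Adj Det Det Det.
Checking: rule 1 holds; rule 2 holds; rule 3 holds; rule 4 holds; rule 5 holds.

Prep Verb Prep Det Adv Verb Adj Det Det Det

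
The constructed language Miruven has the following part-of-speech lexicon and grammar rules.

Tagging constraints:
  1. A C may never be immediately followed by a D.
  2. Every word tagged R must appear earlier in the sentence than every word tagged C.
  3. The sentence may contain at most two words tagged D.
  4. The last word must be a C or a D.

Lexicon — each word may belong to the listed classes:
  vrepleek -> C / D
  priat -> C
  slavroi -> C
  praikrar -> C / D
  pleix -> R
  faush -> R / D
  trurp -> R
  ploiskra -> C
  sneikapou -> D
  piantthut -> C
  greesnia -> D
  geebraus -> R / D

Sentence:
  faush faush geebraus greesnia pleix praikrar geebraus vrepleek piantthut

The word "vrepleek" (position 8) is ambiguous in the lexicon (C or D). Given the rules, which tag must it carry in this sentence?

C

Candidates per position — 1:faush {R,D}; 2:faush {R,D}; 3:geebraus {R,D}; 4:greesnia {D}; 5:pleix {R}; 6:praikrar {C,D}; 7:geebraus {R,D}; 8:vrepleek {C,D}; 9:piantthut {C}.
Position 8: the remaining choice is settled jointly with positions 1, 2, 3, 6, 7 — only C at position 8 is part of a tagging that satisfies every rule.
So the tagging must be: R R R D R D R C C.
Rule-by-rule: rule 1 satisfied; rule 2 satisfied; rule 3 satisfied; rule 4 satisfied.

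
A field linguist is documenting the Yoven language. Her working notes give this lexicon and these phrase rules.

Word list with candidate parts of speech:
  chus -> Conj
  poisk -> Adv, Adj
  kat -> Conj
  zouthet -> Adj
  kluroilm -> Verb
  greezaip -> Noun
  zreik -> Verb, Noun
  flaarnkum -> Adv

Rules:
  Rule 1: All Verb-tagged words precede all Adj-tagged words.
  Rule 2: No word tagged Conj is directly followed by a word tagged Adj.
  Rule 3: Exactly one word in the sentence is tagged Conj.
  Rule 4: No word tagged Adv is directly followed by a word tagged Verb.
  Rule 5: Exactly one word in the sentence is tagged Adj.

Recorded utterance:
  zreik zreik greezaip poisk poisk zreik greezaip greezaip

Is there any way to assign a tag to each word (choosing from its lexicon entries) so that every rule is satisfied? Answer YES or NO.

NO

Candidates per position — 1:zreik {Verb,Noun}; 2:zreik {Verb,Noun}; 3:greezaip {Noun}; 4:poisk {Adv,Adj}; 5:poisk {Adv,Adj}; 6:zreik {Verb,Noun}; 7:greezaip {Noun}; 8:greezaip {Noun}.
Rule 3 cannot be satisfied by any choice of tags from the lexicon.
So there is no consistent tagging.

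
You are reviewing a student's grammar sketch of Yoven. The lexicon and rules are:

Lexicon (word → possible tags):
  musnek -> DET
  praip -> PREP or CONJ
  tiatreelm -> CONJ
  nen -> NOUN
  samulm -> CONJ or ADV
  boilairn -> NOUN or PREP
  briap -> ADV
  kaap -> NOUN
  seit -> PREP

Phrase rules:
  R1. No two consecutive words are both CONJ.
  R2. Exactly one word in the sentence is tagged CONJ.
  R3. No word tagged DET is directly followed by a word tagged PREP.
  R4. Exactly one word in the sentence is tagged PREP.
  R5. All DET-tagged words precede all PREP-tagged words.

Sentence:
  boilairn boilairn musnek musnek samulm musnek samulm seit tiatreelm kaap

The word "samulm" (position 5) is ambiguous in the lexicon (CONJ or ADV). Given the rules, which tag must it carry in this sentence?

ADV

Candidates per position — 1:boilairn {NOUN,PREP}; 2:boilairn {NOUN,PREP}; 3:musnek {DET}; 4:musnek {DET}; 5:samulm {CONJ,ADV}; 6:musnek {DET}; 7:samulm {CONJ,ADV}; 8:seit {PREP}; 9:tiatreelm {CONJ}; 10:kaap {NOUN}.
Position 1: tagging it PREP would leave rule 4 unsatisfiable, so it must be NOUN.
Position 2: tagging it PREP would leave rule 4 unsatisfiable, so it must be NOUN.
Position 5: tagging it CONJ would leave rule 2 unsatisfiable, so it must be ADV.
Position 7: tagging it CONJ would leave rule 2 unsatisfiable, so it must be ADV.
The unique satisfying tagging is: NOUN NOUN DET DET ADV DET ADV PREP CONJ NOUN.
Verifying each rule — rule 1 holds; rule 2 holds; rule 3 holds; rule 4 holds; rule 5 holds.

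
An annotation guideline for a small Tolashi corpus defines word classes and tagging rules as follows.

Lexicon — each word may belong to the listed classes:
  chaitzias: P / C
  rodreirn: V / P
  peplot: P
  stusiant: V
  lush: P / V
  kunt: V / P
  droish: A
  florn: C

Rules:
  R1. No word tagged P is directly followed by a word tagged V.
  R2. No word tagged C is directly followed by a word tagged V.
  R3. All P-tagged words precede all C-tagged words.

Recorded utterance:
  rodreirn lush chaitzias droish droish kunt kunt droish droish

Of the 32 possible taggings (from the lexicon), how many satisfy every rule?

Candidates per position — 1:rodreirn {V,P}; 2:lush {P,V}; 3:chaitzias {P,C}; 4:droish {A}; 5:droish {A}; 6:kunt {V,P}; 7:kunt {V,P}; 8:droish {A}; 9:droish {A}.
There are 32 candidate sequences in total.
Checking each against the rules leaves 12 sequences.
Count = 12.

12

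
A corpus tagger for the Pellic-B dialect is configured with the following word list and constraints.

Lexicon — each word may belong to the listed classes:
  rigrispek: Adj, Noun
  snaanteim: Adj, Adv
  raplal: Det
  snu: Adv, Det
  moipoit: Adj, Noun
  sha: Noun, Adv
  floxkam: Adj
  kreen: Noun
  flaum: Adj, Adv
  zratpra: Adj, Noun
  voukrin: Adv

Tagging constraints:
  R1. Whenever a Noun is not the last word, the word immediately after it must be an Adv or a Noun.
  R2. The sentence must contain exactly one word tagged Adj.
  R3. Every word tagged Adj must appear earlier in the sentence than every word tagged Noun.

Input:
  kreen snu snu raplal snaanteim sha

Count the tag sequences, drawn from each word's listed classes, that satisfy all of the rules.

Candidates per position — 1:kreen {Noun}; 2:snu {Adv,Det}; 3:snu {Adv,Det}; 4:raplal {Det}; 5:snaanteim {Adj,Adv}; 6:sha {Noun,Adv}.
There are 16 candidate sequences in total.
Every candidate sequence violates at least one rule; no consistent tagging exists.
Count = 0.

0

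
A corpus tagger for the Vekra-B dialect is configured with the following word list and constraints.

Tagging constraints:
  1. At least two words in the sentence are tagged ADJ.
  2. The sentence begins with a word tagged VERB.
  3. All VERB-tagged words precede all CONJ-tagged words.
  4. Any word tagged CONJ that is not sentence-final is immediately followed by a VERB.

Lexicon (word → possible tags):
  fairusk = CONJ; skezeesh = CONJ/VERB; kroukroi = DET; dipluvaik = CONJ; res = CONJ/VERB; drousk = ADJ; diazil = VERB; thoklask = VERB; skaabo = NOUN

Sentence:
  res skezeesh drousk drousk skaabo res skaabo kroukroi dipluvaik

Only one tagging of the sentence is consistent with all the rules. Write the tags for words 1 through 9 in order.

Candidates per position — 1:res {CONJ,VERB}; 2:skezeesh {CONJ,VERB}; 3:drousk {ADJ}; 4:drousk {ADJ}; 5:skaabo {NOUN}; 6:res {CONJ,VERB}; 7:skaabo {NOUN}; 8:kroukroi {DET}; 9:dipluvaik {CONJ}.
Position 1: CONJ is ruled out by rule 2; that leaves VERB.
Position 2: CONJ is ruled out by rule 4; that leaves VERB.
Position 6: CONJ is ruled out by rule 4; that leaves VERB.
The unique satisfying tagging is: VERB VERB ADJ ADJ NOUN VERB NOUN DET CONJ.
Rule-by-rule: rule 1 holds; rule 2 holds; rule 3 holds; rule 4 holds.

VERB VERB ADJ ADJ NOUN VERB NOUN DET CONJ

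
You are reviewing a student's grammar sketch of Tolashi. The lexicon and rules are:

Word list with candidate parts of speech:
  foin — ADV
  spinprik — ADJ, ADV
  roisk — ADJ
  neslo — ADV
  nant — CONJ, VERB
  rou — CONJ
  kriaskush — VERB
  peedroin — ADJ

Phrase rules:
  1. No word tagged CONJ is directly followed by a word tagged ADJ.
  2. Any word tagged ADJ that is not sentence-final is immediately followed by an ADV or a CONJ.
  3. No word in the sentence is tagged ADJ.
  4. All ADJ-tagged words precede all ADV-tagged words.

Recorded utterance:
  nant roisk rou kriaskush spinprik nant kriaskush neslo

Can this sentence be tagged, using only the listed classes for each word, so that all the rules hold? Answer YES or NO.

NO

Candidates per position — 1:nant {CONJ,VERB}; 2:roisk {ADJ}; 3:rou {CONJ}; 4:kriaskush {VERB}; 5:spinprik {ADJ,ADV}; 6:nant {CONJ,VERB}; 7:kriaskush {VERB}; 8:neslo {ADV}.
Rule 3 cannot be satisfied by any choice of tags from the lexicon.
So there is no consistent tagging.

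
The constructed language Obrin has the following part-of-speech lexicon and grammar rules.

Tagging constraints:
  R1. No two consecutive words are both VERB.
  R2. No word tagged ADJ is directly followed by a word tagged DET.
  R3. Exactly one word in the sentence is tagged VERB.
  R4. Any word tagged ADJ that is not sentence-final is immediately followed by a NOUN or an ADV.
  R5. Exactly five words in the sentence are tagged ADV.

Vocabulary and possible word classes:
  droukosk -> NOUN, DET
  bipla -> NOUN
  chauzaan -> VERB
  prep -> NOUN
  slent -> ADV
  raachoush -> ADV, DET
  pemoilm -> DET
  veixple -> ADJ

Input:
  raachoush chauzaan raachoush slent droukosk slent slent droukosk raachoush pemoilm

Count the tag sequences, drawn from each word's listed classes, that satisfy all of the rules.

12

Candidates per position — 1:raachoush {ADV,DET}; 2:chauzaan {VERB}; 3:raachoush {ADV,DET}; 4:slent {ADV}; 5:droukosk {NOUN,DET}; 6:slent {ADV}; 7:slent {ADV}; 8:droukosk {NOUN,DET}; 9:raachoush {ADV,DET}; 10:pemoilm {DET}.
There are 32 candidate sequences in total.
Checking each against the rules leaves 12 sequences.
Count = 12.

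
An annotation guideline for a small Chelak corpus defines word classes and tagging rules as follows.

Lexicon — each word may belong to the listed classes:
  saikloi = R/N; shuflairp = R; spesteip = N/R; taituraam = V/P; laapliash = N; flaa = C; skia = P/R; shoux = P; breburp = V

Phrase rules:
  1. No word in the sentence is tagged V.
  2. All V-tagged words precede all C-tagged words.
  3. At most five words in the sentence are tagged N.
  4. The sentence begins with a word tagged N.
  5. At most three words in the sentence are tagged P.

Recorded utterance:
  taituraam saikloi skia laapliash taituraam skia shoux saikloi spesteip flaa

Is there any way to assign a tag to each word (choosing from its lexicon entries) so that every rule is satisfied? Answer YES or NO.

Candidates per position — 1:taituraam {V,P}; 2:saikloi {R,N}; 3:skia {P,R}; 4:laapliash {N}; 5:taituraam {V,P}; 6:skia {P,R}; 7:shoux {P}; 8:saikloi {R,N}; 9:spesteip {N,R}; 10:flaa {C}.
Rule 4 cannot be satisfied by any choice of tags from the lexicon.
So there is no consistent tagging.

NO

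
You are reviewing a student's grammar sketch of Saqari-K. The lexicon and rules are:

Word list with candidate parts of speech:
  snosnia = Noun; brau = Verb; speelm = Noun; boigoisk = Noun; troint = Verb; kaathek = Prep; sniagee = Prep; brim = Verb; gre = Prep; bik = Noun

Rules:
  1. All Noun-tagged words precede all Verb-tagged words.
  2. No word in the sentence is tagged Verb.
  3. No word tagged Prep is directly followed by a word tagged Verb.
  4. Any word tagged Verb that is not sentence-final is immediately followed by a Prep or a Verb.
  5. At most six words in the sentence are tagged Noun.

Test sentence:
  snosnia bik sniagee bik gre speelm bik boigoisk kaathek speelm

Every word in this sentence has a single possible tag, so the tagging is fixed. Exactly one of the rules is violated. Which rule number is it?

5

Fixed tagging: Noun Noun Prep Noun Prep Noun Noun Noun Prep Noun.
Checking each rule: R1 holds, R2 holds, R3 holds, R4 holds, R5 violated.
Only rule 5 fails.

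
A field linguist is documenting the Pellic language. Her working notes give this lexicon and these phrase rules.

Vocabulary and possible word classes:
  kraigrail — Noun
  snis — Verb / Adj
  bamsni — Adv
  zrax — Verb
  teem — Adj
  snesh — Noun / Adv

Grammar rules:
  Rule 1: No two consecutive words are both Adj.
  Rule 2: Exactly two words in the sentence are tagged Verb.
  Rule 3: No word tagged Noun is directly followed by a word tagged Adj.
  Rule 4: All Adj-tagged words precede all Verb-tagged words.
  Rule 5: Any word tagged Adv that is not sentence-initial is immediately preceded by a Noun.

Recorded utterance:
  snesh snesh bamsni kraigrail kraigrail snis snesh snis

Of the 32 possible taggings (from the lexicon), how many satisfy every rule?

2

Candidates per position — 1:snesh {Noun,Adv}; 2:snesh {Noun,Adv}; 3:bamsni {Adv}; 4:kraigrail {Noun}; 5:kraigrail {Noun}; 6:snis {Verb,Adj}; 7:snesh {Noun,Adv}; 8:snis {Verb,Adj}.
There are 32 candidate sequences in total.
The sequences that satisfy every rule: Noun Noun Adv Noun Noun Verb Noun Verb; Adv Noun Adv Noun Noun Verb Noun Verb.
Count = 2.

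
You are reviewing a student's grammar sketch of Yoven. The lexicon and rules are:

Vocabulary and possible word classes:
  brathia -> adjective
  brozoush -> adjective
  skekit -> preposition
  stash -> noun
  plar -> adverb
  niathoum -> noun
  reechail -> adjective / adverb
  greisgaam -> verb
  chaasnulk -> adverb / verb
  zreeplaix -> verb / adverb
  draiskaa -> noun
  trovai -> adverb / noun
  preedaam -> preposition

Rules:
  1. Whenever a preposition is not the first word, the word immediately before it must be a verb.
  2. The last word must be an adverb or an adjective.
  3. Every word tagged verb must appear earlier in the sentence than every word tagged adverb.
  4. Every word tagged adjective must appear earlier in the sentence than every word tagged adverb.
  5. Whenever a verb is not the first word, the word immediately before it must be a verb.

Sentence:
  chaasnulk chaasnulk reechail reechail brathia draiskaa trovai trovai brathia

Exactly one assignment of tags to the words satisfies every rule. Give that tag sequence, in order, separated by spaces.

Candidates per position — 1:chaasnulk {adverb,verb}; 2:chaasnulk {adverb,verb}; 3:reechail {adjective,adverb}; 4:reechail {adjective,adverb}; 5:brathia {adjective}; 6:draiskaa {noun}; 7:trovai {adverb,noun}; 8:trovai {adverb,noun}; 9:brathia {adjective}.
Position 1: tagging it adverb would leave rule 4 unsatisfiable, so it must be verb.
Position 2: tagging it adverb would leave rule 4 unsatisfiable, so it must be verb.
Position 3: tagging it adverb would leave rule 4 unsatisfiable, so it must be adjective.
Position 4: tagging it adverb would leave rule 4 unsatisfiable, so it must be adjective.
Position 7: tagging it adverb would leave rule 4 unsatisfiable, so it must be noun.
Position 8: tagging it adverb would leave rule 4 unsatisfiable, so it must be noun.
The unique satisfying tagging is: verb verb adjective adjective adjective noun noun noun adjective.
Checking: rule 1 ✓; rule 2 ✓; rule 3 ✓; rule 4 ✓; rule 5 ✓.

verb verb adjective adjective adjective noun noun noun adjective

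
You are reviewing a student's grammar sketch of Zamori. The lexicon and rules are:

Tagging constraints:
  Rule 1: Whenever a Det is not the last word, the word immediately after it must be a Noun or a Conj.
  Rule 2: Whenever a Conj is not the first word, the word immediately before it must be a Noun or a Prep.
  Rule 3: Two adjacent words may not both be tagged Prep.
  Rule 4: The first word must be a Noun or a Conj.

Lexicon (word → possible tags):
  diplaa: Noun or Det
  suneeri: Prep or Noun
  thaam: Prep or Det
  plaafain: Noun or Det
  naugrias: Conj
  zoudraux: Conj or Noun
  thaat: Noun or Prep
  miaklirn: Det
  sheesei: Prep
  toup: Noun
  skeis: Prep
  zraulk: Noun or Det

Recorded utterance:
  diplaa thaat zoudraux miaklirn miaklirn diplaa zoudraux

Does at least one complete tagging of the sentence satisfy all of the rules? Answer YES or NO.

NO

Candidates per position — 1:diplaa {Noun,Det}; 2:thaat {Noun,Prep}; 3:zoudraux {Conj,Noun}; 4:miaklirn {Det}; 5:miaklirn {Det}; 6:diplaa {Noun,Det}; 7:zoudraux {Conj,Noun}.
Rule 1 cannot be satisfied by any choice of tags from the lexicon.
So there is no consistent tagging.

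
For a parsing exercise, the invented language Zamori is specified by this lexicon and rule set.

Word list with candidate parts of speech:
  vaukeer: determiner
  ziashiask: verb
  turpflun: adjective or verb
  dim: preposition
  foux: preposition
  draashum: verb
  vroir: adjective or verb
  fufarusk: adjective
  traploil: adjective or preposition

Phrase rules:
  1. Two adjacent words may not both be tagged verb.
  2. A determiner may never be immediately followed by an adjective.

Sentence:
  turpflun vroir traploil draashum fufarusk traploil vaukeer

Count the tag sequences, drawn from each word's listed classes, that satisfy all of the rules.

12

Candidates per position — 1:turpflun {adjective,verb}; 2:vroir {adjective,verb}; 3:traploil {adjective,preposition}; 4:draashum {verb}; 5:fufarusk {adjective}; 6:traploil {adjective,preposition}; 7:vaukeer {determiner}.
There are 16 candidate sequences in total.
Checking each against the rules leaves 12 sequences.
Count = 12.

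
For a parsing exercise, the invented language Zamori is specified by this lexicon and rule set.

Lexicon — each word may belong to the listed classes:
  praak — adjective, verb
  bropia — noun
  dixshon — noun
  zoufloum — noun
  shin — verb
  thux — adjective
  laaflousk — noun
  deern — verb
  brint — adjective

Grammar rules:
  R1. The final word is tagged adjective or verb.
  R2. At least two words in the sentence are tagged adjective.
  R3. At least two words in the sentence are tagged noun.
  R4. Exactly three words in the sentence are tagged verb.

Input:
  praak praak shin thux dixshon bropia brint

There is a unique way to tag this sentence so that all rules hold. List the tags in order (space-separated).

verb verb verb adjective noun noun adjective

Candidates per position — 1:praak {adjective,verb}; 2:praak {adjective,verb}; 3:shin {verb}; 4:thux {adjective}; 5:dixshon {noun}; 6:bropia {noun}; 7:brint {adjective}.
At position 1, choosing adjective makes rule 4 impossible to satisfy; hence verb.
At position 2, choosing adjective makes rule 4 impossible to satisfy; hence verb.
The only consistent sequence is: verb verb verb adjective noun noun adjective.
Verifying each rule — rule 1 ✓; rule 2 ✓; rule 3 ✓; rule 4 ✓.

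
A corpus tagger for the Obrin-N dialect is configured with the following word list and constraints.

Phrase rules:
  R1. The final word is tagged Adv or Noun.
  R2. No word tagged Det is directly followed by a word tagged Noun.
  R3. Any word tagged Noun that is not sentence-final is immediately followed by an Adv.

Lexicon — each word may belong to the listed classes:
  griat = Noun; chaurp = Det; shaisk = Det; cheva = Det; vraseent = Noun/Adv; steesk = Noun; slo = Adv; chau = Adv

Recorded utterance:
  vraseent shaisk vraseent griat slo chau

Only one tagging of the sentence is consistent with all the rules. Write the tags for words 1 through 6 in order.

Candidates per position — 1:vraseent {Noun,Adv}; 2:shaisk {Det}; 3:vraseent {Noun,Adv}; 4:griat {Noun}; 5:slo {Adv}; 6:chau {Adv}.
At position 1, choosing Noun makes rule 3 impossible to satisfy; hence Adv.
At position 3, choosing Noun makes rule 2 impossible to satisfy; hence Adv.
So the tagging must be: Adv Det Adv Noun Adv Adv.
Checking: rule 1 holds; rule 2 holds; rule 3 holds.

Adv Det Adv Noun Adv Adv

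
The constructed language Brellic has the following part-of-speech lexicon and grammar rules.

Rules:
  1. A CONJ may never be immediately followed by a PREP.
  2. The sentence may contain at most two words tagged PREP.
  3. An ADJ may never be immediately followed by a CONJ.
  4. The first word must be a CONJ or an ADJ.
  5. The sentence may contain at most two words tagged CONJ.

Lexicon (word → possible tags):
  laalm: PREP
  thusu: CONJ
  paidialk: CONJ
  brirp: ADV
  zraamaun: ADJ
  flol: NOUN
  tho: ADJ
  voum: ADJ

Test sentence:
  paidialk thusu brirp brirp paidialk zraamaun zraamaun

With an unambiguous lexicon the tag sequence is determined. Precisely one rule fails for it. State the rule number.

Fixed tagging: CONJ CONJ ADV ADV CONJ ADJ ADJ.
Checking each rule: R1 ok, R2 ok, R3 ok, R4 ok, R5 fails.
Only rule 5 fails.

5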